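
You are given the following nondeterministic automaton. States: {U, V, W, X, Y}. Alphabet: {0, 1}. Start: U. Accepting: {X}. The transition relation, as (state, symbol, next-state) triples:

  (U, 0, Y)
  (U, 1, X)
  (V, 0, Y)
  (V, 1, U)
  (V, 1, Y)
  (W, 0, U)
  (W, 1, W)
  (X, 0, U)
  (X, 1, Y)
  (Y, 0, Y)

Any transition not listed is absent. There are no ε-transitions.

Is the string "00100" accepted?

Start in {U}.
Read '0': {U} → {Y}.
Read '0': {Y} → {Y}.
Read '1': {Y} → ∅.
The set is empty and remains empty for the remaining 2 symbols.
The final set ∅ contains no accepting state.

No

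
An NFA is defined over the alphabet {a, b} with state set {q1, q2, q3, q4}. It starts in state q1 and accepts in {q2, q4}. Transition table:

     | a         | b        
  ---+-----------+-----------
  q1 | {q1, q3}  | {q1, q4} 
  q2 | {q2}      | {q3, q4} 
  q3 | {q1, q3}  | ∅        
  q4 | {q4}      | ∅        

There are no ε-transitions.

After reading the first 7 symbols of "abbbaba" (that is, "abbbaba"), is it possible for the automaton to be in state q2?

Start in {q1}.
Read 'a': {q1} → {q1, q3}.
Read 'b': {q1, q3} → {q1, q4}.
Read 'b': {q1, q4} → {q1, q4}.
Read 'b': {q1, q4} → {q1, q4}.
Read 'a': {q1, q4} → {q1, q3, q4}.
Read 'b': {q1, q3, q4} → {q1, q4}.
Read 'a': {q1, q4} → {q1, q3, q4}.
State q2 is not in {q1, q3, q4}.

No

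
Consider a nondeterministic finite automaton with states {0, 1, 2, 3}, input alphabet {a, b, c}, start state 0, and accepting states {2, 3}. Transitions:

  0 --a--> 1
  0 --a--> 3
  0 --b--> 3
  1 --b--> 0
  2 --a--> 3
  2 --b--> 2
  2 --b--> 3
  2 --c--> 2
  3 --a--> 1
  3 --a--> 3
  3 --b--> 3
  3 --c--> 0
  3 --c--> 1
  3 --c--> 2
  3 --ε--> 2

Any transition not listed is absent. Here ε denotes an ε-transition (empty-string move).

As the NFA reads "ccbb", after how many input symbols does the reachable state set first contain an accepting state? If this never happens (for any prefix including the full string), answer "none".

none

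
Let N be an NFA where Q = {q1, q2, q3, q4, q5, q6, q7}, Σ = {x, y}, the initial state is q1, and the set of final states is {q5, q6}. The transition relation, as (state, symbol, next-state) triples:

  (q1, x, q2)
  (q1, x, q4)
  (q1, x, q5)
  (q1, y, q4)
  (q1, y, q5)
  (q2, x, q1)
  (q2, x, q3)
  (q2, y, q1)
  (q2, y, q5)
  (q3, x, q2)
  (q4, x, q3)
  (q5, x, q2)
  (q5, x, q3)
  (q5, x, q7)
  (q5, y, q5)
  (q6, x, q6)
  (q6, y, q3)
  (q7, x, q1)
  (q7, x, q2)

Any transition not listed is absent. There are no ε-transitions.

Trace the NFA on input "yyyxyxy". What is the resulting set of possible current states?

Start in {q1}.
Read 'y': q1→{q4, q5}; now {q4, q5}.
Read 'y': q4→∅, q5→{q5}; now {q5}.
Read 'y': q5→{q5}; now {q5}.
Read 'x': q5→{q2, q3, q7}; now {q2, q3, q7}.
Read 'y': q2→{q1, q5}, q3→∅, q7→∅; now {q1, q5}.
Read 'x': q1→{q2, q4, q5}, q5→{q2, q3, q7}; now {q2, q3, q4, q5, q7}.
Read 'y': q2→{q1, q5}, q3→∅, q4→∅, q5→{q5}, q7→∅; now {q1, q5}.

{q1, q5}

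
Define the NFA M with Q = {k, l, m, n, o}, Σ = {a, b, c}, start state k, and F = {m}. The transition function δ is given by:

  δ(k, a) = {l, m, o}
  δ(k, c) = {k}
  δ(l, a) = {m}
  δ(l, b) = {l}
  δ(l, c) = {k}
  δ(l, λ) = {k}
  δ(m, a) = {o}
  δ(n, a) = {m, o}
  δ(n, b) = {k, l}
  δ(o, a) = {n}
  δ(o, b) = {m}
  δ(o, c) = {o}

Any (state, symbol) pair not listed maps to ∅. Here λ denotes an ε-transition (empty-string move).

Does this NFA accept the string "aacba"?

Start in {k}.
Read 'a': k→{l, m, o}; union {l, m, o}; ε-closure = {k, l, m, o}.
Read 'a': k→{l, m, o}, l→{m}, m→{o}, o→{n}; union {l, m, n, o}; ε-closure = {k, l, m, n, o}.
Read 'c': k→{k}, l→{k}, m→∅, n→∅, o→{o}; now {k, o}.
Read 'b': k→∅, o→{m}; now {m}.
Read 'a': m→{o}; now {o}.
The final set {o} contains no accepting state.

No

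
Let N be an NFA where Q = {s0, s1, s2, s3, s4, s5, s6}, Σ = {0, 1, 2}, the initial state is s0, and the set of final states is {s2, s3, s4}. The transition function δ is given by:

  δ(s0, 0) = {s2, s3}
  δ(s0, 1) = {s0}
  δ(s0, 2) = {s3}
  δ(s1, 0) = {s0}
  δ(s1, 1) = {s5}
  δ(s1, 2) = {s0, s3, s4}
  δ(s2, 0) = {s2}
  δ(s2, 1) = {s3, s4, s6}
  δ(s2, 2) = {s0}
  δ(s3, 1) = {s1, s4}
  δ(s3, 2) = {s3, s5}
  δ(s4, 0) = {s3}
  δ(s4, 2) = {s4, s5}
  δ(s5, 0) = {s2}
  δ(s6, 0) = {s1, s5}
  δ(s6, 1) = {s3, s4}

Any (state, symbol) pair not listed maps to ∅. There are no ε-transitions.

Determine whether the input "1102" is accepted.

Yes

Start in {s0}.
Read '1': {s0} → {s0}.
Read '1': {s0} → {s0}.
Read '0': {s0} → {s2, s3}.
Read '2': {s2, s3} → {s0, s3, s5}.
The final set {s0, s3, s5} contains the accepting state s3.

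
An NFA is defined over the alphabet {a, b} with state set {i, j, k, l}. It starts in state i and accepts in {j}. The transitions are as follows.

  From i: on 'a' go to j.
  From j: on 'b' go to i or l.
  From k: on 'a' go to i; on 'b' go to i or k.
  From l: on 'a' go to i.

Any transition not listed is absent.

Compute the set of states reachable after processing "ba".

∅

Start in {i}.
Read 'b': i→∅; now ∅.
The set is empty and remains empty for the remaining 1 symbol.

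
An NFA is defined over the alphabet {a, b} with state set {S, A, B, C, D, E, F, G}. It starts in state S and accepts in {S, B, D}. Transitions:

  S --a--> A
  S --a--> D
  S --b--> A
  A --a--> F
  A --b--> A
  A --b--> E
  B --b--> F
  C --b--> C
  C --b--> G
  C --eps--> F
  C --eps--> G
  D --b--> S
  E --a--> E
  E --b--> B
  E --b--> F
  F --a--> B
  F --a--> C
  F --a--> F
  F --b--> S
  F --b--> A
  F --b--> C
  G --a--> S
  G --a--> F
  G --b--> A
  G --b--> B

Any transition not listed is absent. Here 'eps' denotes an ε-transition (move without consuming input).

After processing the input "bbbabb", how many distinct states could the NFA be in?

7

Start in {S}.
Read 'b': S→{A}; now {A}.
Read 'b': A→{A, E}; now {A, E}.
Read 'b': A→{A, E}, E→{B, F}; now {A, B, E, F}.
Read 'a': A→{F}, B→∅, E→{E}, F→{B, C, F}; union {B, C, E, F}; ε-closure = {B, C, E, F, G}.
Read 'b': B→{F}, C→{C, G}, E→{B, F}, F→{S, A, C}, G→{A, B}; now {S, A, B, C, F, G}.
Read 'b': S→{A}, A→{A, E}, B→{F}, C→{C, G}, F→{S, A, C}, G→{A, B}; now {S, A, B, C, E, F, G}.
That set has 7 states.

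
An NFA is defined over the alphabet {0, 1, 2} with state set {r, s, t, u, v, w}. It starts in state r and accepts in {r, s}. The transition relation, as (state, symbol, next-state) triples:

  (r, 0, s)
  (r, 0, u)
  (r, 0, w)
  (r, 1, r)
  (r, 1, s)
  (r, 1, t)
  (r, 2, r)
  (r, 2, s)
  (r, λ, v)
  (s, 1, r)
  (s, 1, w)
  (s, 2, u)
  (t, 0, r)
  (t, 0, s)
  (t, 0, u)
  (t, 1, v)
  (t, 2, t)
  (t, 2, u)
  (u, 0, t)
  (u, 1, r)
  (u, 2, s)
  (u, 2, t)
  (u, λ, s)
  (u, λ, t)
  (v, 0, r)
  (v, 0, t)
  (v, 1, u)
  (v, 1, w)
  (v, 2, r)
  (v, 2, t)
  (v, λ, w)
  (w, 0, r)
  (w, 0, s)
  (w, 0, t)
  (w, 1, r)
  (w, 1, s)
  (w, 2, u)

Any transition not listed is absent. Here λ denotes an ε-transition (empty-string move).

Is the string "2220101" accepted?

Start: ε-closure({r}) = {r, v, w}.
Read '2': {r, v, w} → {r, s, t, u, v, w}.
Read '2': {r, s, t, u, v, w} → {r, s, t, u, v, w}.
Read '2': {r, s, t, u, v, w} → {r, s, t, u, v, w}.
Read '0': {r, s, t, u, v, w} → {r, s, t, u, v, w}.
Read '1': {r, s, t, u, v, w} → {r, s, t, u, v, w}.
Read '0': {r, s, t, u, v, w} → {r, s, t, u, v, w}.
Read '1': {r, s, t, u, v, w} → {r, s, t, u, v, w}.
The final set {r, s, t, u, v, w} contains the accepting states r, s.

Yes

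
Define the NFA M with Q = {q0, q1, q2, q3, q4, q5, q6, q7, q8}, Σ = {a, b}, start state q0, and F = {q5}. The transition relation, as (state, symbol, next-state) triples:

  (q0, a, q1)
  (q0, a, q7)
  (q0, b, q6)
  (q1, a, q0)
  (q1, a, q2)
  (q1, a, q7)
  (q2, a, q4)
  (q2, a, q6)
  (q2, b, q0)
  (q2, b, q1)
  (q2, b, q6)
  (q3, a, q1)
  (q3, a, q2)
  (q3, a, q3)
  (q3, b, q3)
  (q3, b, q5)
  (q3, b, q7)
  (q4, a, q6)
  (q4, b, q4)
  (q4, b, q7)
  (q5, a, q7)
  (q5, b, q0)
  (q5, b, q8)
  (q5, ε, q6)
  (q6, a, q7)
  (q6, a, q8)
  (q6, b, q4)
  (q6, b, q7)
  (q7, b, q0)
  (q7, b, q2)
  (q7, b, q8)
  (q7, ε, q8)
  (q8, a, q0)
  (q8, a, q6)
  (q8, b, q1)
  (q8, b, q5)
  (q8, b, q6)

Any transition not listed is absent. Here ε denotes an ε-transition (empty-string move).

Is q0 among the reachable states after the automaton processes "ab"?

Start in {q0}.
Read 'a': q0→{q1, q7}; union {q1, q7}; ε-closure = {q1, q7, q8}.
Read 'b': q1→∅, q7→{q0, q2, q8}, q8→{q1, q5, q6}; now {q0, q1, q2, q5, q6, q8}.
State q0 is in {q0, q1, q2, q5, q6, q8}.

Yes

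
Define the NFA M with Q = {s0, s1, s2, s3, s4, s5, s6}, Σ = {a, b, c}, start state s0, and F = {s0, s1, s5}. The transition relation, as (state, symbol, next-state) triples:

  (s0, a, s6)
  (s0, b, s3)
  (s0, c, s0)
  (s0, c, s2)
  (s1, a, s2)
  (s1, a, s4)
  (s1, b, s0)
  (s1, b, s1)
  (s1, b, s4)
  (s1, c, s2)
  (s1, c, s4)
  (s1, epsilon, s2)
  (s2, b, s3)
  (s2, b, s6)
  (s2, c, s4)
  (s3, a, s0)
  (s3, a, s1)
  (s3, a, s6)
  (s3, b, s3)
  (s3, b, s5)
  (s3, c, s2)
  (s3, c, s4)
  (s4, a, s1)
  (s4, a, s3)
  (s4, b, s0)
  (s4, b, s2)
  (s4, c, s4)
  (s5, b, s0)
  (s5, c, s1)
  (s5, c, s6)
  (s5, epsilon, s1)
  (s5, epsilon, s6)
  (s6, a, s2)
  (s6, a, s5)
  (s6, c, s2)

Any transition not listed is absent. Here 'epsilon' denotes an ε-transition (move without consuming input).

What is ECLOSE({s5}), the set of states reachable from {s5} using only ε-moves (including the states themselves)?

{s1, s2, s5, s6}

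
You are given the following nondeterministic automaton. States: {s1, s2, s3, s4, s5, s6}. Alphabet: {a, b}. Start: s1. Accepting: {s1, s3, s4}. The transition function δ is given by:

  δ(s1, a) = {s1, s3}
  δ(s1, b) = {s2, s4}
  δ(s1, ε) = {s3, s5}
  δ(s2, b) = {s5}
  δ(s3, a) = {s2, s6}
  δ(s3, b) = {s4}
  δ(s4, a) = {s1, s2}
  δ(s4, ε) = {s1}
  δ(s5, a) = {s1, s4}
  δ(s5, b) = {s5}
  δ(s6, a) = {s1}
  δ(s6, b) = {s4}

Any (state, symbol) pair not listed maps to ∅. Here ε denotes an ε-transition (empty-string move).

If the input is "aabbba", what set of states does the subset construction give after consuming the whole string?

Start: ε-closure({s1}) = {s1, s3, s5}.
Read 'a': {s1, s3, s5} → {s1, s2, s3, s4, s5, s6}.
Read 'a': {s1, s2, s3, s4, s5, s6} → {s1, s2, s3, s4, s5, s6}.
Read 'b': {s1, s2, s3, s4, s5, s6} → {s1, s2, s3, s4, s5}.
Read 'b': {s1, s2, s3, s4, s5} → {s1, s2, s3, s4, s5}.
Read 'b': {s1, s2, s3, s4, s5} → {s1, s2, s3, s4, s5}.
Read 'a': {s1, s2, s3, s4, s5} → {s1, s2, s3, s4, s5, s6}.

{s1, s2, s3, s4, s5, s6}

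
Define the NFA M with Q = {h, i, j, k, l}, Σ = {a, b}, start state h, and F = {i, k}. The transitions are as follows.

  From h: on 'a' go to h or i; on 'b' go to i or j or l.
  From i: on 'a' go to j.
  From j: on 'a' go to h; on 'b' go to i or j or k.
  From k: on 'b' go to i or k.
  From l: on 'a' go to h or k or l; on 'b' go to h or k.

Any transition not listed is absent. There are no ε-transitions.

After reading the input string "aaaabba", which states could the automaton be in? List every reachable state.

{h, i, j}

Start in {h}.
Read 'a': {h} → {h, i}.
Read 'a': {h, i} → {h, i, j}.
Read 'a': {h, i, j} → {h, i, j}.
Read 'a': {h, i, j} → {h, i, j}.
Read 'b': {h, i, j} → {i, j, k, l}.
Read 'b': {i, j, k, l} → {h, i, j, k}.
Read 'a': {h, i, j, k} → {h, i, j}.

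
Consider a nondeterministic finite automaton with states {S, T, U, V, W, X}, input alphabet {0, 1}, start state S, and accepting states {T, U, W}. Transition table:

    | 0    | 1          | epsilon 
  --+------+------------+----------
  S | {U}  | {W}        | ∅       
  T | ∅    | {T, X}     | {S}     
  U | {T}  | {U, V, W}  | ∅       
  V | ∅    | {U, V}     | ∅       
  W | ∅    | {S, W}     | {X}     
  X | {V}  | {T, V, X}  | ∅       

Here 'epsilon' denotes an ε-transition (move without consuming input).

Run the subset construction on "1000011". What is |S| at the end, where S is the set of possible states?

0

Start in {S}.
Read '1': S→{W}; union {W}; ε-closure = {W, X}.
Read '0': W→∅, X→{V}; now {V}.
Read '0': V→∅; now ∅.
The set is empty and remains empty for the remaining 4 symbols.
That set has 0 states.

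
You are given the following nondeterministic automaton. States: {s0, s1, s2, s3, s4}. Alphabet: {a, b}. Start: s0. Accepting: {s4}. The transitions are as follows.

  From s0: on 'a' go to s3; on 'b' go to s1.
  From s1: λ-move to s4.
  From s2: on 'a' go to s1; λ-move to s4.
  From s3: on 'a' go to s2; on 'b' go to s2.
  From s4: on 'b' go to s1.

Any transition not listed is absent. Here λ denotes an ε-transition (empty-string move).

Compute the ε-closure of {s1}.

{s1, s4}

Begin with {s1}.
ε-move s1 → s4; add s4.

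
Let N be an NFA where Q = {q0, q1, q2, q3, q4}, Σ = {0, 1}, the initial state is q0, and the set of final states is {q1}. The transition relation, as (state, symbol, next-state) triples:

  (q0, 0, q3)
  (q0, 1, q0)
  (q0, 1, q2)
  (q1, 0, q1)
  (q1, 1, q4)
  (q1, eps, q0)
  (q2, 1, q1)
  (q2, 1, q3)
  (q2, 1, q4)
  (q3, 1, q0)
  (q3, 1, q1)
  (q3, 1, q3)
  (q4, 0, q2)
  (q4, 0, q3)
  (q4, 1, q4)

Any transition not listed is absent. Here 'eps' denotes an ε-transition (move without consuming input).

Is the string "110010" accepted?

Start in {q0}.
Read '1': q0→{q0, q2}; now {q0, q2}.
Read '1': q0→{q0, q2}, q2→{q1, q3, q4}; now {q0, q1, q2, q3, q4}.
Read '0': q0→{q3}, q1→{q1}, q2→∅, q3→∅, q4→{q2, q3}; union {q1, q2, q3}; ε-closure = {q0, q1, q2, q3}.
Read '0': q0→{q3}, q1→{q1}, q2→∅, q3→∅; union {q1, q3}; ε-closure = {q0, q1, q3}.
Read '1': q0→{q0, q2}, q1→{q4}, q3→{q0, q1, q3}; now {q0, q1, q2, q3, q4}.
Read '0': q0→{q3}, q1→{q1}, q2→∅, q3→∅, q4→{q2, q3}; union {q1, q2, q3}; ε-closure = {q0, q1, q2, q3}.
The final set {q0, q1, q2, q3} contains the accepting state q1.

Yes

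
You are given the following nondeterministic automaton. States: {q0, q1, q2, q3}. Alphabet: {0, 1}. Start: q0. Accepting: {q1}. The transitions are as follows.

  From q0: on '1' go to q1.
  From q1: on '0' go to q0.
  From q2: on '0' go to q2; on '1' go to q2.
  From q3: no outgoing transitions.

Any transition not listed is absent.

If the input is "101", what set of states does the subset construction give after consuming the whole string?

Start in {q0}.
Read '1': q0→{q1}; now {q1}.
Read '0': q1→{q0}; now {q0}.
Read '1': q0→{q1}; now {q1}.

{q1}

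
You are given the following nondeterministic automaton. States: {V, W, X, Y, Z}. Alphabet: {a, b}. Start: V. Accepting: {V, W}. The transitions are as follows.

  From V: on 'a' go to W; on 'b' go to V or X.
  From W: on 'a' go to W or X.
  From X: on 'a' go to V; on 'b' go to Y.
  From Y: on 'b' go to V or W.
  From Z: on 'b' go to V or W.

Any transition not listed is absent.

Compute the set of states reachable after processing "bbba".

{V, W, X}

Start in {V}.
Read 'b': {V} → {V, X}.
Read 'b': {V, X} → {V, X, Y}.
Read 'b': {V, X, Y} → {V, W, X, Y}.
Read 'a': {V, W, X, Y} → {V, W, X}.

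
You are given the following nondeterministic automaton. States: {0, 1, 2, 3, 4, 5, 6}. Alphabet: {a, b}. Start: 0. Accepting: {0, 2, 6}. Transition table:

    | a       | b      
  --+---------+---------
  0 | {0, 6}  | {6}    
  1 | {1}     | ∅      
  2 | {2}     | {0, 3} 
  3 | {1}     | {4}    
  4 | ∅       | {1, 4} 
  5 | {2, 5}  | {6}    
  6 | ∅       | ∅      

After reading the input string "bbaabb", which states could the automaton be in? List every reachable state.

∅

Start in {0}.
Read 'b': {0} → {6}.
Read 'b': {6} → ∅.
The set is empty and remains empty for the remaining 4 symbols.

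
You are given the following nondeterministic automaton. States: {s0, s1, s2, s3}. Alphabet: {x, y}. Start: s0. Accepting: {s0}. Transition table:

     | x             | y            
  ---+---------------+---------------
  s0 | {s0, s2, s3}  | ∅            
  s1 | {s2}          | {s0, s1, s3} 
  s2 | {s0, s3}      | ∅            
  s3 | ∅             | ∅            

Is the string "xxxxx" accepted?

Yes

Start in {s0}.
Read 'x': {s0} → {s0, s2, s3}.
Read 'x': {s0, s2, s3} → {s0, s2, s3}.
Read 'x': {s0, s2, s3} → {s0, s2, s3}.
Read 'x': {s0, s2, s3} → {s0, s2, s3}.
Read 'x': {s0, s2, s3} → {s0, s2, s3}.
The final set {s0, s2, s3} contains the accepting state s0.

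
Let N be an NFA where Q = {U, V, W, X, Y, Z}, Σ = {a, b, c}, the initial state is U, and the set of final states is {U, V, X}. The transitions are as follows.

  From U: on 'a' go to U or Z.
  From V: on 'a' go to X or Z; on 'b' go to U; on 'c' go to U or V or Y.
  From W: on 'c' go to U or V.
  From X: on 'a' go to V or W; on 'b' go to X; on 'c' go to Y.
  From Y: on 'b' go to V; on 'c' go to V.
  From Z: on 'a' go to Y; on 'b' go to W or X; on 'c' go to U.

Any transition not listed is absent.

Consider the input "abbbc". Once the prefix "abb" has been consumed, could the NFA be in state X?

Yes

Start in {U}.
Read 'a': U→{U, Z}; now {U, Z}.
Read 'b': U→∅, Z→{W, X}; now {W, X}.
Read 'b': W→∅, X→{X}; now {X}.
State X is in {X}.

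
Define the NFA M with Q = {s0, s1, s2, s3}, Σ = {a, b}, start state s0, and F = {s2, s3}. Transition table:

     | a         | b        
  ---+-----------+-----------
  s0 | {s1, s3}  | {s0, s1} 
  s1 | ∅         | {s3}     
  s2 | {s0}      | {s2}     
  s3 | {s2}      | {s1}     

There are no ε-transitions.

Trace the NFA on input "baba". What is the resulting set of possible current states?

{s2}

Start in {s0}.
Read 'b': s0→{s0, s1}; now {s0, s1}.
Read 'a': s0→{s1, s3}, s1→∅; now {s1, s3}.
Read 'b': s1→{s3}, s3→{s1}; now {s1, s3}.
Read 'a': s1→∅, s3→{s2}; now {s2}.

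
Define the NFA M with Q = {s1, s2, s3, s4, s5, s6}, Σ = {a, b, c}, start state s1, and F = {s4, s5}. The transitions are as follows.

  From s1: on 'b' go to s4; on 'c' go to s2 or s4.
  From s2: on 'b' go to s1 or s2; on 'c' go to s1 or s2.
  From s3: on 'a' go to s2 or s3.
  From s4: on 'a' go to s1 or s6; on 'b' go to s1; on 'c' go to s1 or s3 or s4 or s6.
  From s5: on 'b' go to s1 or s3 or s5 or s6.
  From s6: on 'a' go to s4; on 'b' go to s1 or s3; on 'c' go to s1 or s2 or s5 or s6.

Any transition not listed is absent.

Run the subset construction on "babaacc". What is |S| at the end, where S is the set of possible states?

6

Start in {s1}.
Read 'b': s1→{s4}; now {s4}.
Read 'a': s4→{s1, s6}; now {s1, s6}.
Read 'b': s1→{s4}, s6→{s1, s3}; now {s1, s3, s4}.
Read 'a': s1→∅, s3→{s2, s3}, s4→{s1, s6}; now {s1, s2, s3, s6}.
Read 'a': s1→∅, s2→∅, s3→{s2, s3}, s6→{s4}; now {s2, s3, s4}.
Read 'c': s2→{s1, s2}, s3→∅, s4→{s1, s3, s4, s6}; now {s1, s2, s3, s4, s6}.
Read 'c': s1→{s2, s4}, s2→{s1, s2}, s3→∅, s4→{s1, s3, s4, s6}, s6→{s1, s2, s5, s6}; now {s1, s2, s3, s4, s5, s6}.
That set has 6 states.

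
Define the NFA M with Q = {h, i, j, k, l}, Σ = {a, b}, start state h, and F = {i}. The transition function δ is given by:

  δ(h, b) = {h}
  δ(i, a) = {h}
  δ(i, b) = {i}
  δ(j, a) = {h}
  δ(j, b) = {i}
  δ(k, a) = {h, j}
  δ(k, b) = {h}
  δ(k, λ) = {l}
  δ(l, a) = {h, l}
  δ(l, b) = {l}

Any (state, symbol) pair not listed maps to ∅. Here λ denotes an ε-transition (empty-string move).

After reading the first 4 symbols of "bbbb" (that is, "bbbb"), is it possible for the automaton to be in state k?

No

Start in {h}.
Read 'b': h→{h}; now {h}.
Read 'b': h→{h}; now {h}.
Read 'b': h→{h}; now {h}.
Read 'b': h→{h}; now {h}.
State k is not in {h}.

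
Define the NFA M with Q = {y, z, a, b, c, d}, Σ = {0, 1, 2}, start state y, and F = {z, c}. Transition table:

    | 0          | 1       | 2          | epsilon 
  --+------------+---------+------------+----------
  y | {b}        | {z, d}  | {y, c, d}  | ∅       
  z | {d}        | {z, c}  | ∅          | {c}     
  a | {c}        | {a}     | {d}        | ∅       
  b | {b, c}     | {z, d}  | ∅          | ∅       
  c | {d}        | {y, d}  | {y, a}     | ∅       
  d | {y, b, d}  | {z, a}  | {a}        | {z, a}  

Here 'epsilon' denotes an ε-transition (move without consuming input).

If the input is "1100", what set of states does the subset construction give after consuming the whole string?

{y, z, a, b, c, d}

Start in {y}.
Read '1': y→{z, d}; union {z, d}; ε-closure = {z, a, c, d}.
Read '1': z→{z, c}, a→{a}, c→{y, d}, d→{z, a}; now {y, z, a, c, d}.
Read '0': y→{b}, z→{d}, a→{c}, c→{d}, d→{y, b, d}; union {y, b, c, d}; ε-closure = {y, z, a, b, c, d}.
Read '0': y→{b}, z→{d}, a→{c}, b→{b, c}, c→{d}, d→{y, b, d}; union {y, b, c, d}; ε-closure = {y, z, a, b, c, d}.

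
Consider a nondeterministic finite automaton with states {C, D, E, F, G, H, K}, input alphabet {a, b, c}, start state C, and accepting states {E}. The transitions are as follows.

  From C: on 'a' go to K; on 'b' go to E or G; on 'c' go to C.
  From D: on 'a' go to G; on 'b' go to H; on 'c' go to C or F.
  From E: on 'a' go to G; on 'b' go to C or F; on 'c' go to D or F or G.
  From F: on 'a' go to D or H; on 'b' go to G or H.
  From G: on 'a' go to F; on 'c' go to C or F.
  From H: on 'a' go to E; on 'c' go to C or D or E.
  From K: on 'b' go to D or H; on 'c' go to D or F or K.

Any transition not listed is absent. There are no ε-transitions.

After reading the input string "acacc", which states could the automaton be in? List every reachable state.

{C, D, F, G}

Start in {C}.
Read 'a': C→{K}; now {K}.
Read 'c': K→{D, F, K}; now {D, F, K}.
Read 'a': D→{G}, F→{D, H}, K→∅; now {D, G, H}.
Read 'c': D→{C, F}, G→{C, F}, H→{C, D, E}; now {C, D, E, F}.
Read 'c': C→{C}, D→{C, F}, E→{D, F, G}, F→∅; now {C, D, F, G}.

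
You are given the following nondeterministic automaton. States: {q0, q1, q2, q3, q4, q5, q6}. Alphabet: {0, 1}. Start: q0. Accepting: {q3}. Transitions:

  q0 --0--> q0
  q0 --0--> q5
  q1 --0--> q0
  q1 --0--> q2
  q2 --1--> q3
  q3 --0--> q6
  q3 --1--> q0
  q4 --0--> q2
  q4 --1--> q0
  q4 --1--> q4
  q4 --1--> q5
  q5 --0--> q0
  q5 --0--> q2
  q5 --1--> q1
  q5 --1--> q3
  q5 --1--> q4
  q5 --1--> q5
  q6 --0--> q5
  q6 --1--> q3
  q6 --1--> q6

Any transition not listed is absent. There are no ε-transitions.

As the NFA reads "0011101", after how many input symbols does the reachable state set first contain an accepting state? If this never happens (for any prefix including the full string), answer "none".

3

Start in {q0}.
Read '0': q0→{q0, q5}; now {q0, q5}.
Read '0': q0→{q0, q5}, q5→{q0, q2}; now {q0, q2, q5}.
Read '1': q0→∅, q2→{q3}, q5→{q1, q3, q4, q5}; now {q1, q3, q4, q5}.
None of the earlier sets intersect F, but {q1, q3, q4, q5} does.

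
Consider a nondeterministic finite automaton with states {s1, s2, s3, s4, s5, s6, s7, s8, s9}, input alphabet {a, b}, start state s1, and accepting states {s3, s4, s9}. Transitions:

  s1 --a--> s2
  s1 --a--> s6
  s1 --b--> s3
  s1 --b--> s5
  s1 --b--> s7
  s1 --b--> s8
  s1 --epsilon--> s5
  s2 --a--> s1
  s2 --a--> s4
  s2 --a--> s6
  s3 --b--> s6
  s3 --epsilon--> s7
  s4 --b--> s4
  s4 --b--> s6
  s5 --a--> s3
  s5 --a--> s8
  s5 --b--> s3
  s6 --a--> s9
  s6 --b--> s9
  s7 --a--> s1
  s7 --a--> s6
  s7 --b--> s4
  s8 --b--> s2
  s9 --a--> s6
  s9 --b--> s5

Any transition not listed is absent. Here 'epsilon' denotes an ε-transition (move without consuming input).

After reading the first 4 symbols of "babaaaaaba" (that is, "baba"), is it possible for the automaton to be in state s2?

No

Start: ε-closure({s1}) = {s1, s5}.
Read 'b': s1→{s3, s5, s7, s8}, s5→{s3}; now {s3, s5, s7, s8}.
Read 'a': s3→∅, s5→{s3, s8}, s7→{s1, s6}, s8→∅; union {s1, s3, s6, s8}; ε-closure = {s1, s3, s5, s6, s7, s8}.
Read 'b': s1→{s3, s5, s7, s8}, s3→{s6}, s5→{s3}, s6→{s9}, s7→{s4}, s8→{s2}; now {s2, s3, s4, s5, s6, s7, s8, s9}.
Read 'a': s2→{s1, s4, s6}, s3→∅, s4→∅, s5→{s3, s8}, s6→{s9}, s7→{s1, s6}, s8→∅, s9→{s6}; union {s1, s3, s4, s6, s8, s9}; ε-closure = {s1, s3, s4, s5, s6, s7, s8, s9}.
State s2 is not in {s1, s3, s4, s5, s6, s7, s8, s9}.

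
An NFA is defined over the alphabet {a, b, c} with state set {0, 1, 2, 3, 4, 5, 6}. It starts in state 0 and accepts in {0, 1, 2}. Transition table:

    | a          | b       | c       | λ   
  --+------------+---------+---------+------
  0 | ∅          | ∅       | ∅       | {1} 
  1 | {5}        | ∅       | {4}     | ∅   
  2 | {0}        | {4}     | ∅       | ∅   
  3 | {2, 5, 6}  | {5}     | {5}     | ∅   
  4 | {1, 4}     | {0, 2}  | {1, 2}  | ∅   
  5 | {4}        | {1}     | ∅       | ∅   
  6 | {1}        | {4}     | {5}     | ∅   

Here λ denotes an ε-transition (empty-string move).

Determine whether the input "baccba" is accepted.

Start: ε-closure({0}) = {0, 1}.
Read 'b': {0, 1} → ∅.
The set is empty and remains empty for the remaining 5 symbols.
The final set ∅ contains no accepting state.

No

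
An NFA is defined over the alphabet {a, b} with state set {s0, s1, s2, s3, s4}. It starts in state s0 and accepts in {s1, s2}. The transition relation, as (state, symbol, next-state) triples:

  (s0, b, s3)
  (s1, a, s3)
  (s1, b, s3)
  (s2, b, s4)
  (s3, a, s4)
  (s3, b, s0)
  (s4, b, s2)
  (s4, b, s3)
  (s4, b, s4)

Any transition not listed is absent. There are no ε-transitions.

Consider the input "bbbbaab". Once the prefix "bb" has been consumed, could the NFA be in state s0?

Start in {s0}.
Read 'b': s0→{s3}; now {s3}.
Read 'b': s3→{s0}; now {s0}.
State s0 is in {s0}.

Yes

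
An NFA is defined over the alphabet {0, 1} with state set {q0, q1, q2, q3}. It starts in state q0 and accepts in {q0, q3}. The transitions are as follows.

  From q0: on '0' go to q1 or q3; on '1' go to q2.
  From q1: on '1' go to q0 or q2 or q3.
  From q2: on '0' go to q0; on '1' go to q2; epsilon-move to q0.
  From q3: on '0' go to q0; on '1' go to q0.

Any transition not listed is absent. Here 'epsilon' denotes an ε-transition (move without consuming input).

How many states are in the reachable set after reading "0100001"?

3

Start in {q0}.
Read '0': {q0} → {q1, q3}.
Read '1': {q1, q3} → {q0, q2, q3}.
Read '0': {q0, q2, q3} → {q0, q1, q3}.
Read '0': {q0, q1, q3} → {q0, q1, q3}.
Read '0': {q0, q1, q3} → {q0, q1, q3}.
Read '0': {q0, q1, q3} → {q0, q1, q3}.
Read '1': {q0, q1, q3} → {q0, q2, q3}.
That set has 3 states.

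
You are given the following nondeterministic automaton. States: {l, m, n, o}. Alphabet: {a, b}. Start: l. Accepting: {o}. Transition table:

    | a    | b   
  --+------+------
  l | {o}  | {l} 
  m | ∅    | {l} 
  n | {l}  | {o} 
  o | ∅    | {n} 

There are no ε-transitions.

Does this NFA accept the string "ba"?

Start in {l}.
Read 'b': l→{l}; now {l}.
Read 'a': l→{o}; now {o}.
The final set {o} contains the accepting state o.

Yes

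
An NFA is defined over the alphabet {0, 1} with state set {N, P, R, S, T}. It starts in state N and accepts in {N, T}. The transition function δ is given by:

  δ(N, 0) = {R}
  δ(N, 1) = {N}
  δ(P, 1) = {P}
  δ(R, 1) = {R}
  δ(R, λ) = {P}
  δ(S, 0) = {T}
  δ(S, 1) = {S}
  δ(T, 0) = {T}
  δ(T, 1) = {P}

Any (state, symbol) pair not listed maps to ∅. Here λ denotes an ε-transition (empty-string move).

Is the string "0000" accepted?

No

Start in {N}.
Read '0': N→{R}; union {R}; ε-closure = {P, R}.
Read '0': P→∅, R→∅; now ∅.
The set is empty and remains empty for the remaining 2 symbols.
The final set ∅ contains no accepting state.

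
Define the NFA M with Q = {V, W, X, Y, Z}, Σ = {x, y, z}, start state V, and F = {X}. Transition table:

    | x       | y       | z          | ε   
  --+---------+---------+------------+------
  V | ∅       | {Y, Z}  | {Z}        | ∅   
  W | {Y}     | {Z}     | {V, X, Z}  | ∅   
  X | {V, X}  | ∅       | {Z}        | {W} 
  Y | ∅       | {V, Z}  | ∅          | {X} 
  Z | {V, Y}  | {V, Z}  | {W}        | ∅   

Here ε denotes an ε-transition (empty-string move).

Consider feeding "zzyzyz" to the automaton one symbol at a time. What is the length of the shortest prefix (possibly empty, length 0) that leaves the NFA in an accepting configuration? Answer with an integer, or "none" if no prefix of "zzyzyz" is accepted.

none

Start in {V}.
Read 'z': {V} → {Z}.
Read 'z': {Z} → {W}.
Read 'y': {W} → {Z}.
Read 'z': {Z} → {W}.
Read 'y': {W} → {Z}.
Read 'z': {Z} → {W}.
No reachable set along the way intersects F.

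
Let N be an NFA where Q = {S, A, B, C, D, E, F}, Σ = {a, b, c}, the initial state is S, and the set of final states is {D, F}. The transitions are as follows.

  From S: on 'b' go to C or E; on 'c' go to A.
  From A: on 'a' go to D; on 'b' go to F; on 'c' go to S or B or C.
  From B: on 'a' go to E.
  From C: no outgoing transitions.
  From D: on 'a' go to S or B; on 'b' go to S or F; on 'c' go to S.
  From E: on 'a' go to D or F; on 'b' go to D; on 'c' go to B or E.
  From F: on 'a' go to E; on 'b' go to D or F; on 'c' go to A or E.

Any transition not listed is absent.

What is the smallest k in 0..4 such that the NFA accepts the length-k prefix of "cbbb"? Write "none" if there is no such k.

Start in {S}.
Read 'c': {S} → {A}.
Read 'b': {A} → {F}.
None of the earlier sets intersect F, but {F} does.

2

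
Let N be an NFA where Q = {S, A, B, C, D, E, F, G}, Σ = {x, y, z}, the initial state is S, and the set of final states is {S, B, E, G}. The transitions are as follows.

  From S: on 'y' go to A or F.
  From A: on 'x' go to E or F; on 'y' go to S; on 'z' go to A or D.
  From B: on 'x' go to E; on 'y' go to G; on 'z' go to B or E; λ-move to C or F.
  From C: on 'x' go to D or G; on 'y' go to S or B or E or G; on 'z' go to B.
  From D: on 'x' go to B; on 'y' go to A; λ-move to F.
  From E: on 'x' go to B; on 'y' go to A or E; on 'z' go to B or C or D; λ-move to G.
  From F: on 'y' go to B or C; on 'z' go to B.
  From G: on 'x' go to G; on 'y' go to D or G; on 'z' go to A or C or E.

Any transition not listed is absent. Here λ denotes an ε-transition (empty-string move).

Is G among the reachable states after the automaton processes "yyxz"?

Yes

Start in {S}.
Read 'y': S→{A, F}; now {A, F}.
Read 'y': A→{S}, F→{B, C}; union {S, B, C}; ε-closure = {S, B, C, F}.
Read 'x': S→∅, B→{E}, C→{D, G}, F→∅; union {D, E, G}; ε-closure = {D, E, F, G}.
Read 'z': D→∅, E→{B, C, D}, F→{B}, G→{A, C, E}; union {A, B, C, D, E}; ε-closure = {A, B, C, D, E, F, G}.
State G is in {A, B, C, D, E, F, G}.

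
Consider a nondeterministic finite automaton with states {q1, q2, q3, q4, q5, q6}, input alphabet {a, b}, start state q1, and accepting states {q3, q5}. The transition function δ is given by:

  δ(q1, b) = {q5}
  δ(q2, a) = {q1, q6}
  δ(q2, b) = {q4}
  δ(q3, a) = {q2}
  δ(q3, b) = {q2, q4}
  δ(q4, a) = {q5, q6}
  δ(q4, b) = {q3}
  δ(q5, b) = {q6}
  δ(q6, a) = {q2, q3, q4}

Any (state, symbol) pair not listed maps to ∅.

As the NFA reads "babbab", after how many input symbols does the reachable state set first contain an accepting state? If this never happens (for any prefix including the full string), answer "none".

1

Start in {q1}.
Read 'b': {q1} → {q5}.
None of the earlier sets intersect F, but {q5} does.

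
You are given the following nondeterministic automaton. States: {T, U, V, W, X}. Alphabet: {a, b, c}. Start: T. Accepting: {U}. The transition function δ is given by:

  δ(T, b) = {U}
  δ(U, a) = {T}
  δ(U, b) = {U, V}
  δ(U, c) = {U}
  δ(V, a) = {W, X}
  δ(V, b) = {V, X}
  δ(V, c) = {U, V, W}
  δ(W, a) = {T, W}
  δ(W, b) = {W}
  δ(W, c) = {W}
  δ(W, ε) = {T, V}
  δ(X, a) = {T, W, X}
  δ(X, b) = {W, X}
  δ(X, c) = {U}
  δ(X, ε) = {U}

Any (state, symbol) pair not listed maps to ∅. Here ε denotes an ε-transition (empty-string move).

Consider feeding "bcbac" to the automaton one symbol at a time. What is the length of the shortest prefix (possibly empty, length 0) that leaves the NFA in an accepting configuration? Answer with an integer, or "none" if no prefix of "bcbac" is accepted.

1

Start in {T}.
Read 'b': T→{U}; now {U}.
None of the earlier sets intersect F, but {U} does.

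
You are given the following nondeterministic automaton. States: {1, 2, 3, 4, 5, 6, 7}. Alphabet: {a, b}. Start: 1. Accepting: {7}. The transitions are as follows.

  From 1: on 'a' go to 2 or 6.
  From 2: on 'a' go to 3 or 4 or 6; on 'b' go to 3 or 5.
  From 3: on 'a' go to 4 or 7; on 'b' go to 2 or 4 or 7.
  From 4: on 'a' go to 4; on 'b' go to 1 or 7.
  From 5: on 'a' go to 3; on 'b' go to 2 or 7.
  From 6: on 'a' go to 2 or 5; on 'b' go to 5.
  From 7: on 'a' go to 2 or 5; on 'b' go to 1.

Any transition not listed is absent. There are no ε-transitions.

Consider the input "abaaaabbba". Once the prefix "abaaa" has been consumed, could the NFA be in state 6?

Start in {1}.
Read 'a': {1} → {2, 6}.
Read 'b': {2, 6} → {3, 5}.
Read 'a': {3, 5} → {3, 4, 7}.
Read 'a': {3, 4, 7} → {2, 4, 5, 7}.
Read 'a': {2, 4, 5, 7} → {2, 3, 4, 5, 6}.
State 6 is in {2, 3, 4, 5, 6}.

Yes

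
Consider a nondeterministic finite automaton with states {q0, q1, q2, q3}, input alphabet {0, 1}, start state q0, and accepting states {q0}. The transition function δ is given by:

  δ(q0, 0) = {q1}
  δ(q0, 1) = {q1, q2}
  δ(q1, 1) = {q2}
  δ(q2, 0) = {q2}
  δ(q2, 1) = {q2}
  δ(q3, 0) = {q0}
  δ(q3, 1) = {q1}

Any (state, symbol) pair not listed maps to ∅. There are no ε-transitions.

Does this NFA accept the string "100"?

Start in {q0}.
Read '1': q0→{q1, q2}; now {q1, q2}.
Read '0': q1→∅, q2→{q2}; now {q2}.
Read '0': q2→{q2}; now {q2}.
The final set {q2} contains no accepting state.

No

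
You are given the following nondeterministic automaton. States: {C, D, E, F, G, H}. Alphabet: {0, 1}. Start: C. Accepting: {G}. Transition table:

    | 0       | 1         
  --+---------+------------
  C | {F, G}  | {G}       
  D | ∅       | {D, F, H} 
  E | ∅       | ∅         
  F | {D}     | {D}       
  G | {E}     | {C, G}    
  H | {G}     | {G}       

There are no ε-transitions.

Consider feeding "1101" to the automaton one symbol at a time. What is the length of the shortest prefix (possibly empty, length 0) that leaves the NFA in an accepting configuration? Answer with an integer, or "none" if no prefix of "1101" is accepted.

Start in {C}.
Read '1': C→{G}; now {G}.
None of the earlier sets intersect F, but {G} does.

1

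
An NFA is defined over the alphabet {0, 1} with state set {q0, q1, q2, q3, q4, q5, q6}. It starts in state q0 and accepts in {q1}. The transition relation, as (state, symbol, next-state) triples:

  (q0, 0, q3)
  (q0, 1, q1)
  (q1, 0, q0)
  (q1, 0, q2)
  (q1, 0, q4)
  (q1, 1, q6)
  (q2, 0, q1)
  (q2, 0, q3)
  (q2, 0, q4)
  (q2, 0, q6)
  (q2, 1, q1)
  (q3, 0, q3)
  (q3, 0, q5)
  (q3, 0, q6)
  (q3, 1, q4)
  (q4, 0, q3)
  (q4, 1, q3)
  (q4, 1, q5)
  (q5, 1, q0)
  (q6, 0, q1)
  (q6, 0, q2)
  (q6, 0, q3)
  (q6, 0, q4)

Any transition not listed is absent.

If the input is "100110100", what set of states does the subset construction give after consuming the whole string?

Start in {q0}.
Read '1': q0→{q1}; now {q1}.
Read '0': q1→{q0, q2, q4}; now {q0, q2, q4}.
Read '0': q0→{q3}, q2→{q1, q3, q4, q6}, q4→{q3}; now {q1, q3, q4, q6}.
Read '1': q1→{q6}, q3→{q4}, q4→{q3, q5}, q6→∅; now {q3, q4, q5, q6}.
Read '1': q3→{q4}, q4→{q3, q5}, q5→{q0}, q6→∅; now {q0, q3, q4, q5}.
Read '0': q0→{q3}, q3→{q3, q5, q6}, q4→{q3}, q5→∅; now {q3, q5, q6}.
Read '1': q3→{q4}, q5→{q0}, q6→∅; now {q0, q4}.
Read '0': q0→{q3}, q4→{q3}; now {q3}.
Read '0': q3→{q3, q5, q6}; now {q3, q5, q6}.

{q3, q5, q6}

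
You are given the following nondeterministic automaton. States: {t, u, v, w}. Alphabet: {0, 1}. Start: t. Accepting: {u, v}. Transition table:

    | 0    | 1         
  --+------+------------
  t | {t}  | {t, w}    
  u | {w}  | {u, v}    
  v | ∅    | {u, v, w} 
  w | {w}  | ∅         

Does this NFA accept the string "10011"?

No

Start in {t}.
Read '1': t→{t, w}; now {t, w}.
Read '0': t→{t}, w→{w}; now {t, w}.
Read '0': t→{t}, w→{w}; now {t, w}.
Read '1': t→{t, w}, w→∅; now {t, w}.
Read '1': t→{t, w}, w→∅; now {t, w}.
The final set {t, w} contains no accepting state.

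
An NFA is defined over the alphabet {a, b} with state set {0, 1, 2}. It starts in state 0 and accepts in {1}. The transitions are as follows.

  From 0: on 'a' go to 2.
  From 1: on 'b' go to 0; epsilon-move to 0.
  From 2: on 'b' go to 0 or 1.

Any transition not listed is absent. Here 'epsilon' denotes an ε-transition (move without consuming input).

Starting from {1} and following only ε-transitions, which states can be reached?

Begin with {1}.
ε-move 1 → 0; add 0.

{0, 1}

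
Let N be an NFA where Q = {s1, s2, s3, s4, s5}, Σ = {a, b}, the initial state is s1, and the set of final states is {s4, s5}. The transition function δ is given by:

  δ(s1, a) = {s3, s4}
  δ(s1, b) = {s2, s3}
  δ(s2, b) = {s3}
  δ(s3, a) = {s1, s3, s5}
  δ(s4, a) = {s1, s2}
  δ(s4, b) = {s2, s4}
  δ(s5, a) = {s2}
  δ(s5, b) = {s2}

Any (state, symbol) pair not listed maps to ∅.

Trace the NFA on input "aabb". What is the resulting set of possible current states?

{s3}

Start in {s1}.
Read 'a': s1→{s3, s4}; now {s3, s4}.
Read 'a': s3→{s1, s3, s5}, s4→{s1, s2}; now {s1, s2, s3, s5}.
Read 'b': s1→{s2, s3}, s2→{s3}, s3→∅, s5→{s2}; now {s2, s3}.
Read 'b': s2→{s3}, s3→∅; now {s3}.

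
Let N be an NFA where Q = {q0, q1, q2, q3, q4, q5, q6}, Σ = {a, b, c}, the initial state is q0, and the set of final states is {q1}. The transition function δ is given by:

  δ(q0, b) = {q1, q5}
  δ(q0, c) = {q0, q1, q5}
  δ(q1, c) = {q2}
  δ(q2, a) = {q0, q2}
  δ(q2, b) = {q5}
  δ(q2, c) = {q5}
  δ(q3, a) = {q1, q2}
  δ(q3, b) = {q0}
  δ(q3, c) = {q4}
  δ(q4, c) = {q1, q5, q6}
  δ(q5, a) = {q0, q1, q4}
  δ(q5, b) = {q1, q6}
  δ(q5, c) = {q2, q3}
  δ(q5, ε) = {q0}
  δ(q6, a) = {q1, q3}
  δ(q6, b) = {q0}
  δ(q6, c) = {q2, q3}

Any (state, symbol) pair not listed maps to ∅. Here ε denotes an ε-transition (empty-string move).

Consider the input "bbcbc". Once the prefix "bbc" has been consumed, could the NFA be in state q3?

Yes

Start in {q0}.
Read 'b': {q0} → {q0, q1, q5}.
Read 'b': {q0, q1, q5} → {q0, q1, q5, q6}.
Read 'c': {q0, q1, q5, q6} → {q0, q1, q2, q3, q5}.
State q3 is in {q0, q1, q2, q3, q5}.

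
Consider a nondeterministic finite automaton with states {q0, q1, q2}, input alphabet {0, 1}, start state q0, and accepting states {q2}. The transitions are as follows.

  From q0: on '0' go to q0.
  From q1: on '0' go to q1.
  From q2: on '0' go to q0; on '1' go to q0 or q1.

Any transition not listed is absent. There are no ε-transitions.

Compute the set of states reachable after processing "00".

{q0}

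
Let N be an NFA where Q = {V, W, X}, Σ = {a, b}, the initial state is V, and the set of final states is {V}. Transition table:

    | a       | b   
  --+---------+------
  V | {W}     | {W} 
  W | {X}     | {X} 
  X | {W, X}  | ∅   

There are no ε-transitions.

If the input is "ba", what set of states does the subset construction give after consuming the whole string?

Start in {V}.
Read 'b': {V} → {W}.
Read 'a': {W} → {X}.

{X}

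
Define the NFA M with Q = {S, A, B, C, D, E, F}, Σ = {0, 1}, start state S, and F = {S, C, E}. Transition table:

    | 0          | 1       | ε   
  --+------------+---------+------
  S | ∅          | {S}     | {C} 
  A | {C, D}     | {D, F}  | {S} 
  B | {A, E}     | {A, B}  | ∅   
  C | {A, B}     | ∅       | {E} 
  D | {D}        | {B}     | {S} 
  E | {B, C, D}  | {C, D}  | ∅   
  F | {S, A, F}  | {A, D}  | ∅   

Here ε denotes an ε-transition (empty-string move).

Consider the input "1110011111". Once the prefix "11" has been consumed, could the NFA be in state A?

No

Start: ε-closure({S}) = {S, C, E}.
Read '1': {S, C, E} → {S, C, D, E}.
Read '1': {S, C, D, E} → {S, B, C, D, E}.
State A is not in {S, B, C, D, E}.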